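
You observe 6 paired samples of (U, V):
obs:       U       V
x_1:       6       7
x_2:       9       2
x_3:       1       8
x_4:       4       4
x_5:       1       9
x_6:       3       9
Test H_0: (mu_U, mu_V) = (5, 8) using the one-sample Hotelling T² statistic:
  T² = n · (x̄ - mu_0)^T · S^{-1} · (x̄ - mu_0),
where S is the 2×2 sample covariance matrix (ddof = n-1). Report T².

Step 1 — sample mean vector:
  mean(U) = (6 + 9 + 1 + 4 + 1 + 3) / 6 = 24/6 = 4
  mean(V) = (7 + 2 + 8 + 4 + 9 + 9) / 6 = 39/6 = 6.5
  x̄ = (4, 6.5),  deviation x̄ - mu_0 = (4, 6.5) - (5, 8) = (-1, -1.5).

Step 2 — sample covariance matrix, S[i,j] = (1/(n-1)) · Σ_k (x_{k,i} - mean_i) · (x_{k,j} - mean_j), divisor n-1 = 5:
  S[U,U] = ((2)·(2) + (5)·(5) + (-3)·(-3) + (0)·(0) + (-3)·(-3) + (-1)·(-1)) / 5 = 48/5 = 9.6
  S[U,V] = ((2)·(0.5) + (5)·(-4.5) + (-3)·(1.5) + (0)·(-2.5) + (-3)·(2.5) + (-1)·(2.5)) / 5 = -36/5 = -7.2
  S[V,V] = ((0.5)·(0.5) + (-4.5)·(-4.5) + (1.5)·(1.5) + (-2.5)·(-2.5) + (2.5)·(2.5) + (2.5)·(2.5)) / 5 = 41.5/5 = 8.3
  S = [[9.6, -7.2],
 [-7.2, 8.3]].

Step 3 — invert S. det(S) = 9.6·8.3 - (-7.2)² = 27.84.
  S^{-1} = (1/det) · [[d, -b], [-b, a]] = [[0.2981, 0.2586],
 [0.2586, 0.3448]].

Step 4 — quadratic form (x̄ - mu_0)^T · S^{-1} · (x̄ - mu_0):
  S^{-1} · (x̄ - mu_0) = (-0.6861, -0.7759),
  (x̄ - mu_0)^T · [...] = (-1)·(-0.6861) + (-1.5)·(-0.7759) = 1.8499.

Step 5 — scale by n: T² = 6 · 1.8499 = 11.0991.

T² ≈ 11.0991


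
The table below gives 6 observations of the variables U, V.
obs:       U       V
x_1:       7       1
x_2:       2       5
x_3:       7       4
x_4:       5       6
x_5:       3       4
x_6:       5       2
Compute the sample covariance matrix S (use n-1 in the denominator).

Step 1 — column means:
  mean(U) = (7 + 2 + 7 + 5 + 3 + 5) / 6 = 29/6 = 4.8333
  mean(V) = (1 + 5 + 4 + 6 + 4 + 2) / 6 = 22/6 = 3.6667

Step 2 — sample covariance S[i,j] = (1/(n-1)) · Σ_k (x_{k,i} - mean_i) · (x_{k,j} - mean_j), with n-1 = 5.
  S[U,U] = ((2.1667)·(2.1667) + (-2.8333)·(-2.8333) + (2.1667)·(2.1667) + (0.1667)·(0.1667) + (-1.8333)·(-1.8333) + (0.1667)·(0.1667)) / 5 = 20.8333/5 = 4.1667
  S[U,V] = ((2.1667)·(-2.6667) + (-2.8333)·(1.3333) + (2.1667)·(0.3333) + (0.1667)·(2.3333) + (-1.8333)·(0.3333) + (0.1667)·(-1.6667)) / 5 = -9.3333/5 = -1.8667
  S[V,V] = ((-2.6667)·(-2.6667) + (1.3333)·(1.3333) + (0.3333)·(0.3333) + (2.3333)·(2.3333) + (0.3333)·(0.3333) + (-1.6667)·(-1.6667)) / 5 = 17.3333/5 = 3.4667

S is symmetric (S[j,i] = S[i,j]). Assembling:

S = [[4.1667, -1.8667],
 [-1.8667, 3.4667]]


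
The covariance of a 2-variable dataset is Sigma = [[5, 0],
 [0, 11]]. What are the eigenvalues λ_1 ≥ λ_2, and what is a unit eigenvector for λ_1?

Step 1 — characteristic polynomial of 2×2 Sigma:
  det(Sigma - λI) = λ² - trace · λ + det = 0.
  trace = 5 + 11 = 16, det = 5·11 - (0)² = 55.
Step 2 — discriminant:
  Δ = trace² - 4·det = 256 - 220 = 36.
Step 3 — eigenvalues:
  λ = (trace ± √Δ)/2 = (16 ± 6)/2,
  λ_1 = 11,  λ_2 = 5.

Step 4 — unit eigenvector for λ_1: Sigma is diagonal, so its eigenvectors are the coordinate axes. λ_1 = 11 is the diagonal entry on the second coordinate axis, hence
  v_1 = (0, 1) (||v_1|| = 1).

λ_1 = 11,  λ_2 = 5;  v_1 ≈ (0, 1)


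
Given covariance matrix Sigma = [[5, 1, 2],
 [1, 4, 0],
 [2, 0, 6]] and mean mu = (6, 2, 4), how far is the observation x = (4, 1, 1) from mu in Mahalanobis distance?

Step 1 — centre the observation: (x - mu) = (-2, -1, -3).

Step 2 — invert Sigma (cofactor / det for 3×3, or solve directly):
  Sigma^{-1} = [[0.2449, -0.0612, -0.0816],
 [-0.0612, 0.2653, 0.0204],
 [-0.0816, 0.0204, 0.1939]].

Step 3 — form the quadratic (x - mu)^T · Sigma^{-1} · (x - mu):
  Sigma^{-1} · (x - mu) = (-0.1837, -0.2041, -0.4388).
  (x - mu)^T · [Sigma^{-1} · (x - mu)] = (-2)·(-0.1837) + (-1)·(-0.2041) + (-3)·(-0.4388) = 1.8878.

Step 4 — take square root: d = √(1.8878) ≈ 1.374.

d(x, mu) = √(1.8878) ≈ 1.374


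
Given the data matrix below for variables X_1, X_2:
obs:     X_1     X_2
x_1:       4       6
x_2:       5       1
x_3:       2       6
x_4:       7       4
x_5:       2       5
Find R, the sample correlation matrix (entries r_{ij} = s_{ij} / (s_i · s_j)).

Step 1 — column means:
  mean(X_1) = (4 + 5 + 2 + 7 + 2) / 5 = 20/5 = 4
  mean(X_2) = (6 + 1 + 6 + 4 + 5) / 5 = 22/5 = 4.4

Step 2 — sample variances and covariances s[i,j] = (1/(n-1)) · Σ_k (x_{k,i} - mean_i) · (x_{k,j} - mean_j), with n-1 = 4:
  s[X_1,X_1] = ((0)·(0) + (1)·(1) + (-2)·(-2) + (3)·(3) + (-2)·(-2)) / 4 = 18/4 = 4.5
  s[X_1,X_2] = ((0)·(1.6) + (1)·(-3.4) + (-2)·(1.6) + (3)·(-0.4) + (-2)·(0.6)) / 4 = -9/4 = -2.25
  s[X_2,X_2] = ((1.6)·(1.6) + (-3.4)·(-3.4) + (1.6)·(1.6) + (-0.4)·(-0.4) + (0.6)·(0.6)) / 4 = 17.2/4 = 4.3
  Sample standard deviations s_i = √(s[i,i]):
  s(X_1) = √(4.5) = 2.1213
  s(X_2) = √(4.3) = 2.0736

Step 3 — r_{ij} = s_{ij} / (s_i · s_j):
  r[X_1,X_1] = 1 (diagonal).
  r[X_1,X_2] = -2.25 / (2.1213 · 2.0736) = -2.25 / 4.3989 = -0.5115
  r[X_2,X_2] = 1 (diagonal).

R is symmetric with unit diagonal. Assembling:

R = [[1, -0.5115],
 [-0.5115, 1]]


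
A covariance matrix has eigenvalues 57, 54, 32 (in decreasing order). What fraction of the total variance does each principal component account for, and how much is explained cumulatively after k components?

Step 1 — total variance = trace(Sigma) = Σ λ_i = 57 + 54 + 32 = 143.

Step 2 — fraction explained by component i = λ_i / Σ λ:
  PC1: 57/143 = 0.3986
  PC2: 54/143 = 0.3776
  PC3: 32/143 = 0.2238

Step 3 — cumulative fraction after k components = (λ_1 + ... + λ_k) / Σ λ:
  k = 1: 57/143 = 0.3986
  k = 2: (57 + 54)/143 = 111/143 = 0.7762
  k = 3: (57 + 54 + 32)/143 = 143/143 = 1

Summary (fraction, with percent):

explained: PC1 0.3986 (39.86%), PC2 0.3776 (37.76%), PC3 0.2238 (22.38%);  cumulative: 0.3986, 0.7762, 1


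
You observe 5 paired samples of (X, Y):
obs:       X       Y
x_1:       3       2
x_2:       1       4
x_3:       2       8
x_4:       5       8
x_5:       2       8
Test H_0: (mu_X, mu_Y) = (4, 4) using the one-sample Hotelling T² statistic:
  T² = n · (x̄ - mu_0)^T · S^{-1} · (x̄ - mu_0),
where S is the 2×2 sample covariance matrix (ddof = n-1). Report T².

Step 1 — sample mean vector:
  mean(X) = (3 + 1 + 2 + 5 + 2) / 5 = 13/5 = 2.6
  mean(Y) = (2 + 4 + 8 + 8 + 8) / 5 = 30/5 = 6
  x̄ = (2.6, 6),  deviation x̄ - mu_0 = (2.6, 6) - (4, 4) = (-1.4, 2).

Step 2 — sample covariance matrix, S[i,j] = (1/(n-1)) · Σ_k (x_{k,i} - mean_i) · (x_{k,j} - mean_j), divisor n-1 = 4:
  S[X,X] = ((0.4)·(0.4) + (-1.6)·(-1.6) + (-0.6)·(-0.6) + (2.4)·(2.4) + (-0.6)·(-0.6)) / 4 = 9.2/4 = 2.3
  S[X,Y] = ((0.4)·(-4) + (-1.6)·(-2) + (-0.6)·(2) + (2.4)·(2) + (-0.6)·(2)) / 4 = 4/4 = 1
  S[Y,Y] = ((-4)·(-4) + (-2)·(-2) + (2)·(2) + (2)·(2) + (2)·(2)) / 4 = 32/4 = 8
  S = [[2.3, 1],
 [1, 8]].

Step 3 — invert S. det(S) = 2.3·8 - (1)² = 17.4.
  S^{-1} = (1/det) · [[d, -b], [-b, a]] = [[0.4598, -0.0575],
 [-0.0575, 0.1322]].

Step 4 — quadratic form (x̄ - mu_0)^T · S^{-1} · (x̄ - mu_0):
  S^{-1} · (x̄ - mu_0) = (-0.7586, 0.3448),
  (x̄ - mu_0)^T · [...] = (-1.4)·(-0.7586) + (2)·(0.3448) = 1.7517.

Step 5 — scale by n: T² = 5 · 1.7517 = 8.7586.

T² ≈ 8.7586


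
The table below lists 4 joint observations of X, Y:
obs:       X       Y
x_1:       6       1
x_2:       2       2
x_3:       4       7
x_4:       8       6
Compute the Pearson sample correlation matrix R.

Step 1 — column means:
  mean(X) = (6 + 2 + 4 + 8) / 4 = 20/4 = 5
  mean(Y) = (1 + 2 + 7 + 6) / 4 = 16/4 = 4

Step 2 — sample variances and covariances s[i,j] = (1/(n-1)) · Σ_k (x_{k,i} - mean_i) · (x_{k,j} - mean_j), with n-1 = 3:
  s[X,X] = ((1)·(1) + (-3)·(-3) + (-1)·(-1) + (3)·(3)) / 3 = 20/3 = 6.6667
  s[X,Y] = ((1)·(-3) + (-3)·(-2) + (-1)·(3) + (3)·(2)) / 3 = 6/3 = 2
  s[Y,Y] = ((-3)·(-3) + (-2)·(-2) + (3)·(3) + (2)·(2)) / 3 = 26/3 = 8.6667
  Sample standard deviations s_i = √(s[i,i]):
  s(X) = √(6.6667) = 2.582
  s(Y) = √(8.6667) = 2.9439

Step 3 — r_{ij} = s_{ij} / (s_i · s_j):
  r[X,X] = 1 (diagonal).
  r[X,Y] = 2 / (2.582 · 2.9439) = 2 / 7.6012 = 0.2631
  r[Y,Y] = 1 (diagonal).

R is symmetric with unit diagonal. Assembling:

R = [[1, 0.2631],
 [0.2631, 1]]


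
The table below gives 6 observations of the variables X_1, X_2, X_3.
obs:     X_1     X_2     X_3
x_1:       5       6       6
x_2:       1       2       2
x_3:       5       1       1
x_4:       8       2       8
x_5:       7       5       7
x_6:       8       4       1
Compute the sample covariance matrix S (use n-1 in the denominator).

Step 1 — column means:
  mean(X_1) = (5 + 1 + 5 + 8 + 7 + 8) / 6 = 34/6 = 5.6667
  mean(X_2) = (6 + 2 + 1 + 2 + 5 + 4) / 6 = 20/6 = 3.3333
  mean(X_3) = (6 + 2 + 1 + 8 + 7 + 1) / 6 = 25/6 = 4.1667

Step 2 — sample covariance S[i,j] = (1/(n-1)) · Σ_k (x_{k,i} - mean_i) · (x_{k,j} - mean_j), with n-1 = 5.
  S[X_1,X_1] = ((-0.6667)·(-0.6667) + (-4.6667)·(-4.6667) + (-0.6667)·(-0.6667) + (2.3333)·(2.3333) + (1.3333)·(1.3333) + (2.3333)·(2.3333)) / 5 = 35.3333/5 = 7.0667
  S[X_1,X_2] = ((-0.6667)·(2.6667) + (-4.6667)·(-1.3333) + (-0.6667)·(-2.3333) + (2.3333)·(-1.3333) + (1.3333)·(1.6667) + (2.3333)·(0.6667)) / 5 = 6.6667/5 = 1.3333
  S[X_1,X_3] = ((-0.6667)·(1.8333) + (-4.6667)·(-2.1667) + (-0.6667)·(-3.1667) + (2.3333)·(3.8333) + (1.3333)·(2.8333) + (2.3333)·(-3.1667)) / 5 = 16.3333/5 = 3.2667
  S[X_2,X_2] = ((2.6667)·(2.6667) + (-1.3333)·(-1.3333) + (-2.3333)·(-2.3333) + (-1.3333)·(-1.3333) + (1.6667)·(1.6667) + (0.6667)·(0.6667)) / 5 = 19.3333/5 = 3.8667
  S[X_2,X_3] = ((2.6667)·(1.8333) + (-1.3333)·(-2.1667) + (-2.3333)·(-3.1667) + (-1.3333)·(3.8333) + (1.6667)·(2.8333) + (0.6667)·(-3.1667)) / 5 = 12.6667/5 = 2.5333
  S[X_3,X_3] = ((1.8333)·(1.8333) + (-2.1667)·(-2.1667) + (-3.1667)·(-3.1667) + (3.8333)·(3.8333) + (2.8333)·(2.8333) + (-3.1667)·(-3.1667)) / 5 = 50.8333/5 = 10.1667

S is symmetric (S[j,i] = S[i,j]). Assembling:

S = [[7.0667, 1.3333, 3.2667],
 [1.3333, 3.8667, 2.5333],
 [3.2667, 2.5333, 10.1667]]


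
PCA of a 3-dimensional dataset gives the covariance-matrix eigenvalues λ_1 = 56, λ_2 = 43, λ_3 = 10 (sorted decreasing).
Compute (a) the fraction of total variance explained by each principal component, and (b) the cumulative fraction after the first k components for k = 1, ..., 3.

Step 1 — total variance = trace(Sigma) = Σ λ_i = 56 + 43 + 10 = 109.

Step 2 — fraction explained by component i = λ_i / Σ λ:
  PC1: 56/109 = 0.5138
  PC2: 43/109 = 0.3945
  PC3: 10/109 = 0.0917

Step 3 — cumulative fraction after k components = (λ_1 + ... + λ_k) / Σ λ:
  k = 1: 56/109 = 0.5138
  k = 2: (56 + 43)/109 = 99/109 = 0.9083
  k = 3: (56 + 43 + 10)/109 = 109/109 = 1

Summary (fraction, with percent):

explained: PC1 0.5138 (51.38%), PC2 0.3945 (39.45%), PC3 0.0917 (9.17%);  cumulative: 0.5138, 0.9083, 1


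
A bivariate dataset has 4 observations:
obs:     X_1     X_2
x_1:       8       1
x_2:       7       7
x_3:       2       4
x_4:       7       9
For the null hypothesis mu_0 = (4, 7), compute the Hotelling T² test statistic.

Step 1 — sample mean vector:
  mean(X_1) = (8 + 7 + 2 + 7) / 4 = 24/4 = 6
  mean(X_2) = (1 + 7 + 4 + 9) / 4 = 21/4 = 5.25
  x̄ = (6, 5.25),  deviation x̄ - mu_0 = (6, 5.25) - (4, 7) = (2, -1.75).

Step 2 — sample covariance matrix, S[i,j] = (1/(n-1)) · Σ_k (x_{k,i} - mean_i) · (x_{k,j} - mean_j), divisor n-1 = 3:
  S[X_1,X_1] = ((2)·(2) + (1)·(1) + (-4)·(-4) + (1)·(1)) / 3 = 22/3 = 7.3333
  S[X_1,X_2] = ((2)·(-4.25) + (1)·(1.75) + (-4)·(-1.25) + (1)·(3.75)) / 3 = 2/3 = 0.6667
  S[X_2,X_2] = ((-4.25)·(-4.25) + (1.75)·(1.75) + (-1.25)·(-1.25) + (3.75)·(3.75)) / 3 = 36.75/3 = 12.25
  S = [[7.3333, 0.6667],
 [0.6667, 12.25]].

Step 3 — invert S. det(S) = 7.3333·12.25 - (0.6667)² = 89.3889.
  S^{-1} = (1/det) · [[d, -b], [-b, a]] = [[0.137, -0.0075],
 [-0.0075, 0.082]].

Step 4 — quadratic form (x̄ - mu_0)^T · S^{-1} · (x̄ - mu_0):
  S^{-1} · (x̄ - mu_0) = (0.2871, -0.1585),
  (x̄ - mu_0)^T · [...] = (2)·(0.2871) + (-1.75)·(-0.1585) = 0.8516.

Step 5 — scale by n: T² = 4 · 0.8516 = 3.4065.

T² ≈ 3.4065


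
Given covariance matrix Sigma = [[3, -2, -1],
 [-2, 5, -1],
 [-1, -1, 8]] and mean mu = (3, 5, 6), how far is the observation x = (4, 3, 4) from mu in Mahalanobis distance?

Step 1 — centre the observation: (x - mu) = (1, -2, -2).

Step 2 — invert Sigma (cofactor / det for 3×3, or solve directly):
  Sigma^{-1} = [[0.5132, 0.2237, 0.0921],
 [0.2237, 0.3026, 0.0658],
 [0.0921, 0.0658, 0.1447]].

Step 3 — form the quadratic (x - mu)^T · Sigma^{-1} · (x - mu):
  Sigma^{-1} · (x - mu) = (-0.1184, -0.5132, -0.3289).
  (x - mu)^T · [Sigma^{-1} · (x - mu)] = (1)·(-0.1184) + (-2)·(-0.5132) + (-2)·(-0.3289) = 1.5658.

Step 4 — take square root: d = √(1.5658) ≈ 1.2513.

d(x, mu) = √(1.5658) ≈ 1.2513


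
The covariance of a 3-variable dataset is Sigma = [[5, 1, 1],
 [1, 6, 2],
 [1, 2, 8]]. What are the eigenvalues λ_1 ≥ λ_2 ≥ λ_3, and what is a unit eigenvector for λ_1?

Step 1 — characteristic polynomial p(λ) = det(λI - Sigma) = λ³ - tr·λ² + c_1·λ - det, where tr = trace, c_1 = sum of the principal 2×2 minors, det = det(Sigma):
  tr = 5 + 6 + 8 = 19,
  c_1 = (5·6 - (1)²) + (5·8 - (1)²) + (6·8 - (2)²) = 29 + 39 + 44 = 112,
  det = 5·(6·8 - (2)²) - (1)·((1)·8 - (2)·(1)) + (1)·((1)·(2) - 6·(1)) = 5·(44) - (1)·(6) + (1)·(-4) = 210.
  So p(λ) = λ³ - 19λ² + 112λ - 210.
Step 2 — look for an integer root (rational root theorem: any rational root is an integer divisor of 210). Testing λ = 5:
  p(5) = 125 - 475 + 560 - 210 = 0  ✓
  Dividing out (λ - 5): p(λ) = (λ - 5)(λ² - 14λ + 42).
Step 3 — remaining eigenvalues from the quadratic λ² - 14λ + 42 = 0:
  Δ = 14² - 4·42 = 196 - 168 = 28,  λ = (14 ± √28)/2 = (14 ± 5.2915)/2 ≈ 9.6458 or 4.3542.
  Sorted: λ_1 = 9.6458,  λ_2 = 5,  λ_3 = 4.3542  (check: sum = 19 = tr ✓).

Step 4 — unit eigenvector for λ_1 ≈ 9.6458: v spans the null space of (Sigma - λ_1 I), whose rows are
  r_1 = (-4.6458, 1, 1),  r_2 = (1, -3.6458, 2),  r_3 = (1, 2, -1.6458).
  v is orthogonal to every row, so take v ∝ r_1 × r_2 = ((1)·(2) - (1)·(-3.6458), (1)·(1) - (-4.6458)·(2), (-4.6458)·(-3.6458) - (1)·(1)) ≈ (5.6458, 10.2915, 15.9373).
  Let u = (5.6458, 10.2915, 15.9373).
  ||u|| = √((5.6458)² + (10.2915)² + (15.9373)²) = √(391.7856) ≈ 19.7936,  v_1 = u/||u|| ≈ (0.2852, 0.5199, 0.8052) (||v_1|| = 1).

λ_1 = 9.6458,  λ_2 = 5,  λ_3 = 4.3542;  v_1 ≈ (0.2852, 0.5199, 0.8052)


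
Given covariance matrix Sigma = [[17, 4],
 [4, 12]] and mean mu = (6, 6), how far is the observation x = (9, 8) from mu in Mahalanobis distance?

Step 1 — centre the observation: (x - mu) = (3, 2).

Step 2 — invert Sigma. det(Sigma) = 17·12 - (4)² = 188.
  Sigma^{-1} = (1/det) · [[d, -b], [-b, a]] = [[0.0638, -0.0213],
 [-0.0213, 0.0904]].

Step 3 — form the quadratic (x - mu)^T · Sigma^{-1} · (x - mu):
  Sigma^{-1} · (x - mu) = (0.1489, 0.117).
  (x - mu)^T · [Sigma^{-1} · (x - mu)] = (3)·(0.1489) + (2)·(0.117) = 0.6809.

Step 4 — take square root: d = √(0.6809) ≈ 0.8251.

d(x, mu) = √(0.6809) ≈ 0.8251


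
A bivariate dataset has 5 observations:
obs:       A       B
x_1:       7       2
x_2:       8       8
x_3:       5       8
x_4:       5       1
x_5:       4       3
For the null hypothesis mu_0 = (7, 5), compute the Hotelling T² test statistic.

Step 1 — sample mean vector:
  mean(A) = (7 + 8 + 5 + 5 + 4) / 5 = 29/5 = 5.8
  mean(B) = (2 + 8 + 8 + 1 + 3) / 5 = 22/5 = 4.4
  x̄ = (5.8, 4.4),  deviation x̄ - mu_0 = (5.8, 4.4) - (7, 5) = (-1.2, -0.6).

Step 2 — sample covariance matrix, S[i,j] = (1/(n-1)) · Σ_k (x_{k,i} - mean_i) · (x_{k,j} - mean_j), divisor n-1 = 4:
  S[A,A] = ((1.2)·(1.2) + (2.2)·(2.2) + (-0.8)·(-0.8) + (-0.8)·(-0.8) + (-1.8)·(-1.8)) / 4 = 10.8/4 = 2.7
  S[A,B] = ((1.2)·(-2.4) + (2.2)·(3.6) + (-0.8)·(3.6) + (-0.8)·(-3.4) + (-1.8)·(-1.4)) / 4 = 7.4/4 = 1.85
  S[B,B] = ((-2.4)·(-2.4) + (3.6)·(3.6) + (3.6)·(3.6) + (-3.4)·(-3.4) + (-1.4)·(-1.4)) / 4 = 45.2/4 = 11.3
  S = [[2.7, 1.85],
 [1.85, 11.3]].

Step 3 — invert S. det(S) = 2.7·11.3 - (1.85)² = 27.0875.
  S^{-1} = (1/det) · [[d, -b], [-b, a]] = [[0.4172, -0.0683],
 [-0.0683, 0.0997]].

Step 4 — quadratic form (x̄ - mu_0)^T · S^{-1} · (x̄ - mu_0):
  S^{-1} · (x̄ - mu_0) = (-0.4596, 0.0222),
  (x̄ - mu_0)^T · [...] = (-1.2)·(-0.4596) + (-0.6)·(0.0222) = 0.5383.

Step 5 — scale by n: T² = 5 · 0.5383 = 2.6913.

T² ≈ 2.6913


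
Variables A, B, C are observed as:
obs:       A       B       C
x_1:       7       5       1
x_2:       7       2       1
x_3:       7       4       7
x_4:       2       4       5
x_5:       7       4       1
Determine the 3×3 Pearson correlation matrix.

Step 1 — column means:
  mean(A) = (7 + 7 + 7 + 2 + 7) / 5 = 30/5 = 6
  mean(B) = (5 + 2 + 4 + 4 + 4) / 5 = 19/5 = 3.8
  mean(C) = (1 + 1 + 7 + 5 + 1) / 5 = 15/5 = 3

Step 2 — sample variances and covariances s[i,j] = (1/(n-1)) · Σ_k (x_{k,i} - mean_i) · (x_{k,j} - mean_j), with n-1 = 4:
  s[A,A] = ((1)·(1) + (1)·(1) + (1)·(1) + (-4)·(-4) + (1)·(1)) / 4 = 20/4 = 5
  s[A,B] = ((1)·(1.2) + (1)·(-1.8) + (1)·(0.2) + (-4)·(0.2) + (1)·(0.2)) / 4 = -1/4 = -0.25
  s[A,C] = ((1)·(-2) + (1)·(-2) + (1)·(4) + (-4)·(2) + (1)·(-2)) / 4 = -10/4 = -2.5
  s[B,B] = ((1.2)·(1.2) + (-1.8)·(-1.8) + (0.2)·(0.2) + (0.2)·(0.2) + (0.2)·(0.2)) / 4 = 4.8/4 = 1.2
  s[B,C] = ((1.2)·(-2) + (-1.8)·(-2) + (0.2)·(4) + (0.2)·(2) + (0.2)·(-2)) / 4 = 2/4 = 0.5
  s[C,C] = ((-2)·(-2) + (-2)·(-2) + (4)·(4) + (2)·(2) + (-2)·(-2)) / 4 = 32/4 = 8
  Sample standard deviations s_i = √(s[i,i]):
  s(A) = √(5) = 2.2361
  s(B) = √(1.2) = 1.0954
  s(C) = √(8) = 2.8284

Step 3 — r_{ij} = s_{ij} / (s_i · s_j):
  r[A,A] = 1 (diagonal).
  r[A,B] = -0.25 / (2.2361 · 1.0954) = -0.25 / 2.4495 = -0.1021
  r[A,C] = -2.5 / (2.2361 · 2.8284) = -2.5 / 6.3246 = -0.3953
  r[B,B] = 1 (diagonal).
  r[B,C] = 0.5 / (1.0954 · 2.8284) = 0.5 / 3.0984 = 0.1614
  r[C,C] = 1 (diagonal).

R is symmetric with unit diagonal. Assembling:

R = [[1, -0.1021, -0.3953],
 [-0.1021, 1, 0.1614],
 [-0.3953, 0.1614, 1]]


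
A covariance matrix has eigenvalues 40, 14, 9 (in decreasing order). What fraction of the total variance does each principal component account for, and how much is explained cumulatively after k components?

Step 1 — total variance = trace(Sigma) = Σ λ_i = 40 + 14 + 9 = 63.

Step 2 — fraction explained by component i = λ_i / Σ λ:
  PC1: 40/63 = 0.6349
  PC2: 14/63 = 0.2222
  PC3: 9/63 = 0.1429

Step 3 — cumulative fraction after k components = (λ_1 + ... + λ_k) / Σ λ:
  k = 1: 40/63 = 0.6349
  k = 2: (40 + 14)/63 = 54/63 = 0.8571
  k = 3: (40 + 14 + 9)/63 = 63/63 = 1

Summary (fraction, with percent):

explained: PC1 0.6349 (63.49%), PC2 0.2222 (22.22%), PC3 0.1429 (14.29%);  cumulative: 0.6349, 0.8571, 1


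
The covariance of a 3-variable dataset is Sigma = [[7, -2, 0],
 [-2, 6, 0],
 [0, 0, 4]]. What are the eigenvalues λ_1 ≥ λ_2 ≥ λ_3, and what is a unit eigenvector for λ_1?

Step 1 — characteristic polynomial p(λ) = det(λI - Sigma) = λ³ - tr·λ² + c_1·λ - det, where tr = trace, c_1 = sum of the principal 2×2 minors, det = det(Sigma):
  tr = 7 + 6 + 4 = 17,
  c_1 = (7·6 - (-2)²) + (7·4 - (0)²) + (6·4 - (0)²) = 38 + 28 + 24 = 90,
  det = 7·(6·4 - (0)²) - (-2)·((-2)·4 - (0)·(0)) + (0)·((-2)·(0) - 6·(0)) = 7·(24) - (-2)·(-8) + (0)·(0) = 152.
  So p(λ) = λ³ - 17λ² + 90λ - 152.
Step 2 — look for an integer root (rational root theorem: any rational root is an integer divisor of 152). Testing λ = 4:
  p(4) = 64 - 272 + 360 - 152 = 0  ✓
  Dividing out (λ - 4): p(λ) = (λ - 4)(λ² - 13λ + 38).
Step 3 — remaining eigenvalues from the quadratic λ² - 13λ + 38 = 0:
  Δ = 13² - 4·38 = 169 - 152 = 17,  λ = (13 ± √17)/2 = (13 ± 4.1231)/2 ≈ 8.5616 or 4.4384.
  Sorted: λ_1 = 8.5616,  λ_2 = 4.4384,  λ_3 = 4  (check: sum = 17 = tr ✓).

Step 4 — unit eigenvector for λ_1 ≈ 8.5616: v spans the null space of (Sigma - λ_1 I), whose rows are
  r_1 = (-1.5616, -2, 0),  r_2 = (-2, -2.5616, 0),  r_3 = (0, 0, -4.5616).
  v is orthogonal to every row, so take v ∝ r_1 × r_3 = ((-2)·(-4.5616) - (0)·(0), (0)·(0) - (-1.5616)·(-4.5616), (-1.5616)·(0) - (-2)·(0)) ≈ (9.1231, -7.1231, 0).
  Let u = (9.1231, -7.1231, 0).
  ||u|| = √((9.1231)² + (-7.1231)² + (0)²) = √(133.9697) ≈ 11.5745,  v_1 = u/||u|| ≈ (0.7882, -0.6154, 0) (||v_1|| = 1).

λ_1 = 8.5616,  λ_2 = 4.4384,  λ_3 = 4;  v_1 ≈ (0.7882, -0.6154, 0)


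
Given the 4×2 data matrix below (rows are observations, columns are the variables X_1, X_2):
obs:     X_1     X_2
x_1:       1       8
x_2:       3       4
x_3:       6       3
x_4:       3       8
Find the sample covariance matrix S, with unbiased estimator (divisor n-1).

Step 1 — column means:
  mean(X_1) = (1 + 3 + 6 + 3) / 4 = 13/4 = 3.25
  mean(X_2) = (8 + 4 + 3 + 8) / 4 = 23/4 = 5.75

Step 2 — sample covariance S[i,j] = (1/(n-1)) · Σ_k (x_{k,i} - mean_i) · (x_{k,j} - mean_j), with n-1 = 3.
  S[X_1,X_1] = ((-2.25)·(-2.25) + (-0.25)·(-0.25) + (2.75)·(2.75) + (-0.25)·(-0.25)) / 3 = 12.75/3 = 4.25
  S[X_1,X_2] = ((-2.25)·(2.25) + (-0.25)·(-1.75) + (2.75)·(-2.75) + (-0.25)·(2.25)) / 3 = -12.75/3 = -4.25
  S[X_2,X_2] = ((2.25)·(2.25) + (-1.75)·(-1.75) + (-2.75)·(-2.75) + (2.25)·(2.25)) / 3 = 20.75/3 = 6.9167

S is symmetric (S[j,i] = S[i,j]). Assembling:

S = [[4.25, -4.25],
 [-4.25, 6.9167]]


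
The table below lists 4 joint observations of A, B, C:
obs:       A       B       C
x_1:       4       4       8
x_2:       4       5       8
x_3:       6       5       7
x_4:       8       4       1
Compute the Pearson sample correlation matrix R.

Step 1 — column means:
  mean(A) = (4 + 4 + 6 + 8) / 4 = 22/4 = 5.5
  mean(B) = (4 + 5 + 5 + 4) / 4 = 18/4 = 4.5
  mean(C) = (8 + 8 + 7 + 1) / 4 = 24/4 = 6

Step 2 — sample variances and covariances s[i,j] = (1/(n-1)) · Σ_k (x_{k,i} - mean_i) · (x_{k,j} - mean_j), with n-1 = 3:
  s[A,A] = ((-1.5)·(-1.5) + (-1.5)·(-1.5) + (0.5)·(0.5) + (2.5)·(2.5)) / 3 = 11/3 = 3.6667
  s[A,B] = ((-1.5)·(-0.5) + (-1.5)·(0.5) + (0.5)·(0.5) + (2.5)·(-0.5)) / 3 = -1/3 = -0.3333
  s[A,C] = ((-1.5)·(2) + (-1.5)·(2) + (0.5)·(1) + (2.5)·(-5)) / 3 = -18/3 = -6
  s[B,B] = ((-0.5)·(-0.5) + (0.5)·(0.5) + (0.5)·(0.5) + (-0.5)·(-0.5)) / 3 = 1/3 = 0.3333
  s[B,C] = ((-0.5)·(2) + (0.5)·(2) + (0.5)·(1) + (-0.5)·(-5)) / 3 = 3/3 = 1
  s[C,C] = ((2)·(2) + (2)·(2) + (1)·(1) + (-5)·(-5)) / 3 = 34/3 = 11.3333
  Sample standard deviations s_i = √(s[i,i]):
  s(A) = √(3.6667) = 1.9149
  s(B) = √(0.3333) = 0.5774
  s(C) = √(11.3333) = 3.3665

Step 3 — r_{ij} = s_{ij} / (s_i · s_j):
  r[A,A] = 1 (diagonal).
  r[A,B] = -0.3333 / (1.9149 · 0.5774) = -0.3333 / 1.1055 = -0.3015
  r[A,C] = -6 / (1.9149 · 3.3665) = -6 / 6.4464 = -0.9308
  r[B,B] = 1 (diagonal).
  r[B,C] = 1 / (0.5774 · 3.3665) = 1 / 1.9437 = 0.5145
  r[C,C] = 1 (diagonal).

R is symmetric with unit diagonal. Assembling:

R = [[1, -0.3015, -0.9308],
 [-0.3015, 1, 0.5145],
 [-0.9308, 0.5145, 1]]


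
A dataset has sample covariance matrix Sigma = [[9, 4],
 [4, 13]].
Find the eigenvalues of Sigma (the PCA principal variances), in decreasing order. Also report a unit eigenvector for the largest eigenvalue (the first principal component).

Step 1 — characteristic polynomial of 2×2 Sigma:
  det(Sigma - λI) = λ² - trace · λ + det = 0.
  trace = 9 + 13 = 22, det = 9·13 - (4)² = 101.
Step 2 — discriminant:
  Δ = trace² - 4·det = 484 - 404 = 80.
Step 3 — eigenvalues:
  λ = (trace ± √Δ)/2 = (22 ± 8.9443)/2,
  λ_1 = 15.4721,  λ_2 = 6.5279.

Step 4 — unit eigenvector for λ_1: solve (Sigma - λ_1 I)v = 0. First row:
  (9 - 15.4721)·v_x + (4)·v_y = 0, i.e. (-6.4721)·v_x + (4)·v_y = 0,
  so v ∝ (b, λ_1 - a) = (4, 6.4721) = u.
  ||u|| = √((4)² + (6.4721)²) = √(57.8885) ≈ 7.6085,
  v_1 = u/||u|| ≈ (0.5257, 0.8507) (||v_1|| = 1).

λ_1 = 15.4721,  λ_2 = 6.5279;  v_1 ≈ (0.5257, 0.8507)


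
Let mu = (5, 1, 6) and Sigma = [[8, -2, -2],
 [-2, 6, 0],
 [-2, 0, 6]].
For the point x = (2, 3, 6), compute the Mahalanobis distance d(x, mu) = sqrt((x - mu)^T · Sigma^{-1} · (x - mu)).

Step 1 — centre the observation: (x - mu) = (-3, 2, 0).

Step 2 — invert Sigma (cofactor / det for 3×3, or solve directly):
  Sigma^{-1} = [[0.15, 0.05, 0.05],
 [0.05, 0.1833, 0.0167],
 [0.05, 0.0167, 0.1833]].

Step 3 — form the quadratic (x - mu)^T · Sigma^{-1} · (x - mu):
  Sigma^{-1} · (x - mu) = (-0.35, 0.2167, -0.1167).
  (x - mu)^T · [Sigma^{-1} · (x - mu)] = (-3)·(-0.35) + (2)·(0.2167) + (0)·(-0.1167) = 1.4833.

Step 4 — take square root: d = √(1.4833) ≈ 1.2179.

d(x, mu) = √(1.4833) ≈ 1.2179


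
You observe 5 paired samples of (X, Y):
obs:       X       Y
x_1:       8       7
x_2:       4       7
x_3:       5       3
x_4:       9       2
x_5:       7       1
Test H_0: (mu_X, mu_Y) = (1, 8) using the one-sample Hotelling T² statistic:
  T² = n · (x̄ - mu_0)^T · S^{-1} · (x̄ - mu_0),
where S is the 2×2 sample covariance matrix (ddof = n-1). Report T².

Step 1 — sample mean vector:
  mean(X) = (8 + 4 + 5 + 9 + 7) / 5 = 33/5 = 6.6
  mean(Y) = (7 + 7 + 3 + 2 + 1) / 5 = 20/5 = 4
  x̄ = (6.6, 4),  deviation x̄ - mu_0 = (6.6, 4) - (1, 8) = (5.6, -4).

Step 2 — sample covariance matrix, S[i,j] = (1/(n-1)) · Σ_k (x_{k,i} - mean_i) · (x_{k,j} - mean_j), divisor n-1 = 4:
  S[X,X] = ((1.4)·(1.4) + (-2.6)·(-2.6) + (-1.6)·(-1.6) + (2.4)·(2.4) + (0.4)·(0.4)) / 4 = 17.2/4 = 4.3
  S[X,Y] = ((1.4)·(3) + (-2.6)·(3) + (-1.6)·(-1) + (2.4)·(-2) + (0.4)·(-3)) / 4 = -8/4 = -2
  S[Y,Y] = ((3)·(3) + (3)·(3) + (-1)·(-1) + (-2)·(-2) + (-3)·(-3)) / 4 = 32/4 = 8
  S = [[4.3, -2],
 [-2, 8]].

Step 3 — invert S. det(S) = 4.3·8 - (-2)² = 30.4.
  S^{-1} = (1/det) · [[d, -b], [-b, a]] = [[0.2632, 0.0658],
 [0.0658, 0.1414]].

Step 4 — quadratic form (x̄ - mu_0)^T · S^{-1} · (x̄ - mu_0):
  S^{-1} · (x̄ - mu_0) = (1.2105, -0.1974),
  (x̄ - mu_0)^T · [...] = (5.6)·(1.2105) + (-4)·(-0.1974) = 7.5684.

Step 5 — scale by n: T² = 5 · 7.5684 = 37.8421.

T² ≈ 37.8421


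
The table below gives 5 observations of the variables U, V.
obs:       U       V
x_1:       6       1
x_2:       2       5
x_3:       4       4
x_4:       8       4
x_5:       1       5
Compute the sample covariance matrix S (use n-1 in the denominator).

Step 1 — column means:
  mean(U) = (6 + 2 + 4 + 8 + 1) / 5 = 21/5 = 4.2
  mean(V) = (1 + 5 + 4 + 4 + 5) / 5 = 19/5 = 3.8

Step 2 — sample covariance S[i,j] = (1/(n-1)) · Σ_k (x_{k,i} - mean_i) · (x_{k,j} - mean_j), with n-1 = 4.
  S[U,U] = ((1.8)·(1.8) + (-2.2)·(-2.2) + (-0.2)·(-0.2) + (3.8)·(3.8) + (-3.2)·(-3.2)) / 4 = 32.8/4 = 8.2
  S[U,V] = ((1.8)·(-2.8) + (-2.2)·(1.2) + (-0.2)·(0.2) + (3.8)·(0.2) + (-3.2)·(1.2)) / 4 = -10.8/4 = -2.7
  S[V,V] = ((-2.8)·(-2.8) + (1.2)·(1.2) + (0.2)·(0.2) + (0.2)·(0.2) + (1.2)·(1.2)) / 4 = 10.8/4 = 2.7

S is symmetric (S[j,i] = S[i,j]). Assembling:

S = [[8.2, -2.7],
 [-2.7, 2.7]]


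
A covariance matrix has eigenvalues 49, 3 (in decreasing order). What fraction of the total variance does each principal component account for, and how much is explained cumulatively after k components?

Step 1 — total variance = trace(Sigma) = Σ λ_i = 49 + 3 = 52.

Step 2 — fraction explained by component i = λ_i / Σ λ:
  PC1: 49/52 = 0.9423
  PC2: 3/52 = 0.0577

Step 3 — cumulative fraction after k components = (λ_1 + ... + λ_k) / Σ λ:
  k = 1: 49/52 = 0.9423
  k = 2: (49 + 3)/52 = 52/52 = 1

Summary (fraction, with percent):

explained: PC1 0.9423 (94.23%), PC2 0.0577 (5.77%);  cumulative: 0.9423, 1


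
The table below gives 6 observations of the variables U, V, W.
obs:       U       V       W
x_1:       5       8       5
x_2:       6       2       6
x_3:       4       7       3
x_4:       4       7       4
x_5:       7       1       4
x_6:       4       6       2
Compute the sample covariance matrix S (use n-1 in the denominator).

Step 1 — column means:
  mean(U) = (5 + 6 + 4 + 4 + 7 + 4) / 6 = 30/6 = 5
  mean(V) = (8 + 2 + 7 + 7 + 1 + 6) / 6 = 31/6 = 5.1667
  mean(W) = (5 + 6 + 3 + 4 + 4 + 2) / 6 = 24/6 = 4

Step 2 — sample covariance S[i,j] = (1/(n-1)) · Σ_k (x_{k,i} - mean_i) · (x_{k,j} - mean_j), with n-1 = 5.
  S[U,U] = ((0)·(0) + (1)·(1) + (-1)·(-1) + (-1)·(-1) + (2)·(2) + (-1)·(-1)) / 5 = 8/5 = 1.6
  S[U,V] = ((0)·(2.8333) + (1)·(-3.1667) + (-1)·(1.8333) + (-1)·(1.8333) + (2)·(-4.1667) + (-1)·(0.8333)) / 5 = -16/5 = -3.2
  S[U,W] = ((0)·(1) + (1)·(2) + (-1)·(-1) + (-1)·(0) + (2)·(0) + (-1)·(-2)) / 5 = 5/5 = 1
  S[V,V] = ((2.8333)·(2.8333) + (-3.1667)·(-3.1667) + (1.8333)·(1.8333) + (1.8333)·(1.8333) + (-4.1667)·(-4.1667) + (0.8333)·(0.8333)) / 5 = 42.8333/5 = 8.5667
  S[V,W] = ((2.8333)·(1) + (-3.1667)·(2) + (1.8333)·(-1) + (1.8333)·(0) + (-4.1667)·(0) + (0.8333)·(-2)) / 5 = -7/5 = -1.4
  S[W,W] = ((1)·(1) + (2)·(2) + (-1)·(-1) + (0)·(0) + (0)·(0) + (-2)·(-2)) / 5 = 10/5 = 2

S is symmetric (S[j,i] = S[i,j]). Assembling:

S = [[1.6, -3.2, 1],
 [-3.2, 8.5667, -1.4],
 [1, -1.4, 2]]


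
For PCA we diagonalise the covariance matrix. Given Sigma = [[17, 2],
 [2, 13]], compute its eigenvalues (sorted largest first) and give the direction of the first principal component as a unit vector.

Step 1 — characteristic polynomial of 2×2 Sigma:
  det(Sigma - λI) = λ² - trace · λ + det = 0.
  trace = 17 + 13 = 30, det = 17·13 - (2)² = 217.
Step 2 — discriminant:
  Δ = trace² - 4·det = 900 - 868 = 32.
Step 3 — eigenvalues:
  λ = (trace ± √Δ)/2 = (30 ± 5.6569)/2,
  λ_1 = 17.8284,  λ_2 = 12.1716.

Step 4 — unit eigenvector for λ_1: solve (Sigma - λ_1 I)v = 0. First row:
  (17 - 17.8284)·v_x + (2)·v_y = 0, i.e. (-0.8284)·v_x + (2)·v_y = 0,
  so v ∝ (b, λ_1 - a) = (2, 0.8284) = u.
  ||u|| = √((2)² + (0.8284)²) = √(4.6863) ≈ 2.1648,
  v_1 = u/||u|| ≈ (0.9239, 0.3827) (||v_1|| = 1).

λ_1 = 17.8284,  λ_2 = 12.1716;  v_1 ≈ (0.9239, 0.3827)


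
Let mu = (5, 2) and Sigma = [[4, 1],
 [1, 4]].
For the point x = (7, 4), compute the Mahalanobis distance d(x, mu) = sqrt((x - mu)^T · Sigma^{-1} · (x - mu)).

Step 1 — centre the observation: (x - mu) = (2, 2).

Step 2 — invert Sigma. det(Sigma) = 4·4 - (1)² = 15.
  Sigma^{-1} = (1/det) · [[d, -b], [-b, a]] = [[0.2667, -0.0667],
 [-0.0667, 0.2667]].

Step 3 — form the quadratic (x - mu)^T · Sigma^{-1} · (x - mu):
  Sigma^{-1} · (x - mu) = (0.4, 0.4).
  (x - mu)^T · [Sigma^{-1} · (x - mu)] = (2)·(0.4) + (2)·(0.4) = 1.6.

Step 4 — take square root: d = √(1.6) ≈ 1.2649.

d(x, mu) = √(1.6) ≈ 1.2649


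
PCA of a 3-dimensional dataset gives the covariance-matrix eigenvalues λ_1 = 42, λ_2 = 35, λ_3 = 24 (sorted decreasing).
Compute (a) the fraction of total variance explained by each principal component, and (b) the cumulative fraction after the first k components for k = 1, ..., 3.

Step 1 — total variance = trace(Sigma) = Σ λ_i = 42 + 35 + 24 = 101.

Step 2 — fraction explained by component i = λ_i / Σ λ:
  PC1: 42/101 = 0.4158
  PC2: 35/101 = 0.3465
  PC3: 24/101 = 0.2376

Step 3 — cumulative fraction after k components = (λ_1 + ... + λ_k) / Σ λ:
  k = 1: 42/101 = 0.4158
  k = 2: (42 + 35)/101 = 77/101 = 0.7624
  k = 3: (42 + 35 + 24)/101 = 101/101 = 1

Summary (fraction, with percent):

explained: PC1 0.4158 (41.58%), PC2 0.3465 (34.65%), PC3 0.2376 (23.76%);  cumulative: 0.4158, 0.7624, 1


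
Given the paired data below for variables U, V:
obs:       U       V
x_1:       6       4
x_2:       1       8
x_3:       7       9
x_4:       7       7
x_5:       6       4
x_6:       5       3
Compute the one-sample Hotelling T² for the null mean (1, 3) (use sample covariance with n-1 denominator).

Step 1 — sample mean vector:
  mean(U) = (6 + 1 + 7 + 7 + 6 + 5) / 6 = 32/6 = 5.3333
  mean(V) = (4 + 8 + 9 + 7 + 4 + 3) / 6 = 35/6 = 5.8333
  x̄ = (5.3333, 5.8333),  deviation x̄ - mu_0 = (5.3333, 5.8333) - (1, 3) = (4.3333, 2.8333).

Step 2 — sample covariance matrix, S[i,j] = (1/(n-1)) · Σ_k (x_{k,i} - mean_i) · (x_{k,j} - mean_j), divisor n-1 = 5:
  S[U,U] = ((0.6667)·(0.6667) + (-4.3333)·(-4.3333) + (1.6667)·(1.6667) + (1.6667)·(1.6667) + (0.6667)·(0.6667) + (-0.3333)·(-0.3333)) / 5 = 25.3333/5 = 5.0667
  S[U,V] = ((0.6667)·(-1.8333) + (-4.3333)·(2.1667) + (1.6667)·(3.1667) + (1.6667)·(1.1667) + (0.6667)·(-1.8333) + (-0.3333)·(-2.8333)) / 5 = -3.6667/5 = -0.7333
  S[V,V] = ((-1.8333)·(-1.8333) + (2.1667)·(2.1667) + (3.1667)·(3.1667) + (1.1667)·(1.1667) + (-1.8333)·(-1.8333) + (-2.8333)·(-2.8333)) / 5 = 30.8333/5 = 6.1667
  S = [[5.0667, -0.7333],
 [-0.7333, 6.1667]].

Step 3 — invert S. det(S) = 5.0667·6.1667 - (-0.7333)² = 30.7067.
  S^{-1} = (1/det) · [[d, -b], [-b, a]] = [[0.2008, 0.0239],
 [0.0239, 0.165]].

Step 4 — quadratic form (x̄ - mu_0)^T · S^{-1} · (x̄ - mu_0):
  S^{-1} · (x̄ - mu_0) = (0.9379, 0.571),
  (x̄ - mu_0)^T · [...] = (4.3333)·(0.9379) + (2.8333)·(0.571) = 5.6821.

Step 5 — scale by n: T² = 6 · 5.6821 = 34.0925.

T² ≈ 34.0925


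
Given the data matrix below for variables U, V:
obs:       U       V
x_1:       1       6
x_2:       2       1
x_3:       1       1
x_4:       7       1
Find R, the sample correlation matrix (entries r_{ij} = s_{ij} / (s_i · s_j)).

Step 1 — column means:
  mean(U) = (1 + 2 + 1 + 7) / 4 = 11/4 = 2.75
  mean(V) = (6 + 1 + 1 + 1) / 4 = 9/4 = 2.25

Step 2 — sample variances and covariances s[i,j] = (1/(n-1)) · Σ_k (x_{k,i} - mean_i) · (x_{k,j} - mean_j), with n-1 = 3:
  s[U,U] = ((-1.75)·(-1.75) + (-0.75)·(-0.75) + (-1.75)·(-1.75) + (4.25)·(4.25)) / 3 = 24.75/3 = 8.25
  s[U,V] = ((-1.75)·(3.75) + (-0.75)·(-1.25) + (-1.75)·(-1.25) + (4.25)·(-1.25)) / 3 = -8.75/3 = -2.9167
  s[V,V] = ((3.75)·(3.75) + (-1.25)·(-1.25) + (-1.25)·(-1.25) + (-1.25)·(-1.25)) / 3 = 18.75/3 = 6.25
  Sample standard deviations s_i = √(s[i,i]):
  s(U) = √(8.25) = 2.8723
  s(V) = √(6.25) = 2.5

Step 3 — r_{ij} = s_{ij} / (s_i · s_j):
  r[U,U] = 1 (diagonal).
  r[U,V] = -2.9167 / (2.8723 · 2.5) = -2.9167 / 7.1807 = -0.4062
  r[V,V] = 1 (diagonal).

R is symmetric with unit diagonal. Assembling:

R = [[1, -0.4062],
 [-0.4062, 1]]


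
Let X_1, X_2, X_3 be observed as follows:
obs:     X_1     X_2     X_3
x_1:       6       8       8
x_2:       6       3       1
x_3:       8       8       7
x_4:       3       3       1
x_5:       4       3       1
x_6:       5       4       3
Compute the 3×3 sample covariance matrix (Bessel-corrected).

Step 1 — column means:
  mean(X_1) = (6 + 6 + 8 + 3 + 4 + 5) / 6 = 32/6 = 5.3333
  mean(X_2) = (8 + 3 + 8 + 3 + 3 + 4) / 6 = 29/6 = 4.8333
  mean(X_3) = (8 + 1 + 7 + 1 + 1 + 3) / 6 = 21/6 = 3.5

Step 2 — sample covariance S[i,j] = (1/(n-1)) · Σ_k (x_{k,i} - mean_i) · (x_{k,j} - mean_j), with n-1 = 5.
  S[X_1,X_1] = ((0.6667)·(0.6667) + (0.6667)·(0.6667) + (2.6667)·(2.6667) + (-2.3333)·(-2.3333) + (-1.3333)·(-1.3333) + (-0.3333)·(-0.3333)) / 5 = 15.3333/5 = 3.0667
  S[X_1,X_2] = ((0.6667)·(3.1667) + (0.6667)·(-1.8333) + (2.6667)·(3.1667) + (-2.3333)·(-1.8333) + (-1.3333)·(-1.8333) + (-0.3333)·(-0.8333)) / 5 = 16.3333/5 = 3.2667
  S[X_1,X_3] = ((0.6667)·(4.5) + (0.6667)·(-2.5) + (2.6667)·(3.5) + (-2.3333)·(-2.5) + (-1.3333)·(-2.5) + (-0.3333)·(-0.5)) / 5 = 20/5 = 4
  S[X_2,X_2] = ((3.1667)·(3.1667) + (-1.8333)·(-1.8333) + (3.1667)·(3.1667) + (-1.8333)·(-1.8333) + (-1.8333)·(-1.8333) + (-0.8333)·(-0.8333)) / 5 = 30.8333/5 = 6.1667
  S[X_2,X_3] = ((3.1667)·(4.5) + (-1.8333)·(-2.5) + (3.1667)·(3.5) + (-1.8333)·(-2.5) + (-1.8333)·(-2.5) + (-0.8333)·(-0.5)) / 5 = 39.5/5 = 7.9
  S[X_3,X_3] = ((4.5)·(4.5) + (-2.5)·(-2.5) + (3.5)·(3.5) + (-2.5)·(-2.5) + (-2.5)·(-2.5) + (-0.5)·(-0.5)) / 5 = 51.5/5 = 10.3

S is symmetric (S[j,i] = S[i,j]). Assembling:

S = [[3.0667, 3.2667, 4],
 [3.2667, 6.1667, 7.9],
 [4, 7.9, 10.3]]


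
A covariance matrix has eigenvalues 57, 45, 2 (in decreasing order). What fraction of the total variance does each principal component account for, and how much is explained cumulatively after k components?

Step 1 — total variance = trace(Sigma) = Σ λ_i = 57 + 45 + 2 = 104.

Step 2 — fraction explained by component i = λ_i / Σ λ:
  PC1: 57/104 = 0.5481
  PC2: 45/104 = 0.4327
  PC3: 2/104 = 0.0192

Step 3 — cumulative fraction after k components = (λ_1 + ... + λ_k) / Σ λ:
  k = 1: 57/104 = 0.5481
  k = 2: (57 + 45)/104 = 102/104 = 0.9808
  k = 3: (57 + 45 + 2)/104 = 104/104 = 1

Summary (fraction, with percent):

explained: PC1 0.5481 (54.81%), PC2 0.4327 (43.27%), PC3 0.0192 (1.92%);  cumulative: 0.5481, 0.9808, 1


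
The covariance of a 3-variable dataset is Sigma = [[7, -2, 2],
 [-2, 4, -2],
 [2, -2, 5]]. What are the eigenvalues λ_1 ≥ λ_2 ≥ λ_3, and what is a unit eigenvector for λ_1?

Step 1 — characteristic polynomial p(λ) = det(λI - Sigma) = λ³ - tr·λ² + c_1·λ - det, where tr = trace, c_1 = sum of the principal 2×2 minors, det = det(Sigma):
  tr = 7 + 4 + 5 = 16,
  c_1 = (7·4 - (-2)²) + (7·5 - (2)²) + (4·5 - (-2)²) = 24 + 31 + 16 = 71,
  det = 7·(4·5 - (-2)²) - (-2)·((-2)·5 - (-2)·(2)) + (2)·((-2)·(-2) - 4·(2)) = 7·(16) - (-2)·(-6) + (2)·(-4) = 92.
  So p(λ) = λ³ - 16λ² + 71λ - 92.
Step 2 — look for an integer root (rational root theorem: any rational root is an integer divisor of 92). Testing λ = 4:
  p(4) = 64 - 256 + 284 - 92 = 0  ✓
  Dividing out (λ - 4): p(λ) = (λ - 4)(λ² - 12λ + 23).
Step 3 — remaining eigenvalues from the quadratic λ² - 12λ + 23 = 0:
  Δ = 12² - 4·23 = 144 - 92 = 52,  λ = (12 ± √52)/2 = (12 ± 7.2111)/2 ≈ 9.6056 or 2.3944.
  Sorted: λ_1 = 9.6056,  λ_2 = 4,  λ_3 = 2.3944  (check: sum = 16 = tr ✓).

Step 4 — unit eigenvector for λ_1 ≈ 9.6056: v spans the null space of (Sigma - λ_1 I), whose rows are
  r_1 = (-2.6056, -2, 2),  r_2 = (-2, -5.6056, -2),  r_3 = (2, -2, -4.6056).
  v is orthogonal to every row, so take v ∝ r_1 × r_2 = ((-2)·(-2) - (2)·(-5.6056), (2)·(-2) - (-2.6056)·(-2), (-2.6056)·(-5.6056) - (-2)·(-2)) ≈ (15.2111, -9.2111, 10.6056).
  Let u = (15.2111, -9.2111, 10.6056).
  ||u|| = √((15.2111)² + (-9.2111)² + (10.6056)²) = √(428.6998) ≈ 20.7051,  v_1 = u/||u|| ≈ (0.7347, -0.4449, 0.5122) (||v_1|| = 1).

λ_1 = 9.6056,  λ_2 = 4,  λ_3 = 2.3944;  v_1 ≈ (0.7347, -0.4449, 0.5122)


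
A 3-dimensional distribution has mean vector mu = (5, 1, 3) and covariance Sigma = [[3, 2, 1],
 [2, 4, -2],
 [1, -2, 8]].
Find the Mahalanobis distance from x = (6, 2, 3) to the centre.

Step 1 — centre the observation: (x - mu) = (1, 1, 0).

Step 2 — invert Sigma (cofactor / det for 3×3, or solve directly):
  Sigma^{-1} = [[0.7, -0.45, -0.2],
 [-0.45, 0.575, 0.2],
 [-0.2, 0.2, 0.2]].

Step 3 — form the quadratic (x - mu)^T · Sigma^{-1} · (x - mu):
  Sigma^{-1} · (x - mu) = (0.25, 0.125, 0).
  (x - mu)^T · [Sigma^{-1} · (x - mu)] = (1)·(0.25) + (1)·(0.125) + (0)·(0) = 0.375.

Step 4 — take square root: d = √(0.375) ≈ 0.6124.

d(x, mu) = √(0.375) ≈ 0.6124


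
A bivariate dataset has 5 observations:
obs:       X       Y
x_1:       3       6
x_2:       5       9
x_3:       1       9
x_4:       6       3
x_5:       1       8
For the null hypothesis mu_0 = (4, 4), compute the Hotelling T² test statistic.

Step 1 — sample mean vector:
  mean(X) = (3 + 5 + 1 + 6 + 1) / 5 = 16/5 = 3.2
  mean(Y) = (6 + 9 + 9 + 3 + 8) / 5 = 35/5 = 7
  x̄ = (3.2, 7),  deviation x̄ - mu_0 = (3.2, 7) - (4, 4) = (-0.8, 3).

Step 2 — sample covariance matrix, S[i,j] = (1/(n-1)) · Σ_k (x_{k,i} - mean_i) · (x_{k,j} - mean_j), divisor n-1 = 4:
  S[X,X] = ((-0.2)·(-0.2) + (1.8)·(1.8) + (-2.2)·(-2.2) + (2.8)·(2.8) + (-2.2)·(-2.2)) / 4 = 20.8/4 = 5.2
  S[X,Y] = ((-0.2)·(-1) + (1.8)·(2) + (-2.2)·(2) + (2.8)·(-4) + (-2.2)·(1)) / 4 = -14/4 = -3.5
  S[Y,Y] = ((-1)·(-1) + (2)·(2) + (2)·(2) + (-4)·(-4) + (1)·(1)) / 4 = 26/4 = 6.5
  S = [[5.2, -3.5],
 [-3.5, 6.5]].

Step 3 — invert S. det(S) = 5.2·6.5 - (-3.5)² = 21.55.
  S^{-1} = (1/det) · [[d, -b], [-b, a]] = [[0.3016, 0.1624],
 [0.1624, 0.2413]].

Step 4 — quadratic form (x̄ - mu_0)^T · S^{-1} · (x̄ - mu_0):
  S^{-1} · (x̄ - mu_0) = (0.2459, 0.594),
  (x̄ - mu_0)^T · [...] = (-0.8)·(0.2459) + (3)·(0.594) = 1.5852.

Step 5 — scale by n: T² = 5 · 1.5852 = 7.9258.

T² ≈ 7.9258
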